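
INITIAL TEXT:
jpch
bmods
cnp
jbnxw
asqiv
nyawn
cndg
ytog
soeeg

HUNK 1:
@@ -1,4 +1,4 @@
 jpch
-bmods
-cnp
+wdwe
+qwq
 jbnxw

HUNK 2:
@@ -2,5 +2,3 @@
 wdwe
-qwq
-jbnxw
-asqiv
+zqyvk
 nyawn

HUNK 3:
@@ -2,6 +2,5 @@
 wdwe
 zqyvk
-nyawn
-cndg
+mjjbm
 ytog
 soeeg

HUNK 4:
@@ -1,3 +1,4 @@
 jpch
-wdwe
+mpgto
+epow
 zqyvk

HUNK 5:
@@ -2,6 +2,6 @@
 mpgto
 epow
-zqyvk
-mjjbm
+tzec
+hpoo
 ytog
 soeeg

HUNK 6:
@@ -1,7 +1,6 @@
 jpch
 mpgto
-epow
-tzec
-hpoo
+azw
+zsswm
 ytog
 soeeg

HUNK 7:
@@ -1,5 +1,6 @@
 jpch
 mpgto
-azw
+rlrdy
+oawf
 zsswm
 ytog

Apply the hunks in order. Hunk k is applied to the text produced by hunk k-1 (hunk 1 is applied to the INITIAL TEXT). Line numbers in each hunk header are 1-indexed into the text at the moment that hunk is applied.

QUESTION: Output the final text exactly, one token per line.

Hunk 1: at line 1 remove [bmods,cnp] add [wdwe,qwq] -> 9 lines: jpch wdwe qwq jbnxw asqiv nyawn cndg ytog soeeg
Hunk 2: at line 2 remove [qwq,jbnxw,asqiv] add [zqyvk] -> 7 lines: jpch wdwe zqyvk nyawn cndg ytog soeeg
Hunk 3: at line 2 remove [nyawn,cndg] add [mjjbm] -> 6 lines: jpch wdwe zqyvk mjjbm ytog soeeg
Hunk 4: at line 1 remove [wdwe] add [mpgto,epow] -> 7 lines: jpch mpgto epow zqyvk mjjbm ytog soeeg
Hunk 5: at line 2 remove [zqyvk,mjjbm] add [tzec,hpoo] -> 7 lines: jpch mpgto epow tzec hpoo ytog soeeg
Hunk 6: at line 1 remove [epow,tzec,hpoo] add [azw,zsswm] -> 6 lines: jpch mpgto azw zsswm ytog soeeg
Hunk 7: at line 1 remove [azw] add [rlrdy,oawf] -> 7 lines: jpch mpgto rlrdy oawf zsswm ytog soeeg

Answer: jpch
mpgto
rlrdy
oawf
zsswm
ytog
soeeg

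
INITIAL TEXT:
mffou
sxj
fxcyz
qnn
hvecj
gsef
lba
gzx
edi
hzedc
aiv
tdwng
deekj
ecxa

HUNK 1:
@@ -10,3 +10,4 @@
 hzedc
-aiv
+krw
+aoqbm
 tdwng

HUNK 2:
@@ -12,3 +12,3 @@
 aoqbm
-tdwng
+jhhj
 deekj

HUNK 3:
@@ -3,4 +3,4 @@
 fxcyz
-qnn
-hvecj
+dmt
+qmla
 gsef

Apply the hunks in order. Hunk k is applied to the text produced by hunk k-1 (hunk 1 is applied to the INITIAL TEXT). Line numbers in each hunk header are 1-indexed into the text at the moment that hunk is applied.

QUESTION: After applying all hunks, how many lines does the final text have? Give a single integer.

Answer: 15

Derivation:
Hunk 1: at line 10 remove [aiv] add [krw,aoqbm] -> 15 lines: mffou sxj fxcyz qnn hvecj gsef lba gzx edi hzedc krw aoqbm tdwng deekj ecxa
Hunk 2: at line 12 remove [tdwng] add [jhhj] -> 15 lines: mffou sxj fxcyz qnn hvecj gsef lba gzx edi hzedc krw aoqbm jhhj deekj ecxa
Hunk 3: at line 3 remove [qnn,hvecj] add [dmt,qmla] -> 15 lines: mffou sxj fxcyz dmt qmla gsef lba gzx edi hzedc krw aoqbm jhhj deekj ecxa
Final line count: 15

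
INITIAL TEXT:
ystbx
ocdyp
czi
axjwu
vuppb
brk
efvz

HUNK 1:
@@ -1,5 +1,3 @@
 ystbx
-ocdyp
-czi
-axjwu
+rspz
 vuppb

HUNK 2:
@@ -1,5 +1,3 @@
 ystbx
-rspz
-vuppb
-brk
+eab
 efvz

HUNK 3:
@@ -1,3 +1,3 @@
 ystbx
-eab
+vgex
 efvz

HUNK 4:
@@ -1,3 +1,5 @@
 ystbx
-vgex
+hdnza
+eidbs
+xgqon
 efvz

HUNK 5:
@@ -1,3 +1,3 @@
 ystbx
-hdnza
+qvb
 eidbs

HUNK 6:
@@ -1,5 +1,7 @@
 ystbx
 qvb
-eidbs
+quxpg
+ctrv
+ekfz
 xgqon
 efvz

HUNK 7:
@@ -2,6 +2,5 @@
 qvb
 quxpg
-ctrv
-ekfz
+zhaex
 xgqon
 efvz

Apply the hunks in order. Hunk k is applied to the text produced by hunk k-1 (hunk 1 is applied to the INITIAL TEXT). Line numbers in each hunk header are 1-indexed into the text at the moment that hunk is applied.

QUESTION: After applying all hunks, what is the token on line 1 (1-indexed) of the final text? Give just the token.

Hunk 1: at line 1 remove [ocdyp,czi,axjwu] add [rspz] -> 5 lines: ystbx rspz vuppb brk efvz
Hunk 2: at line 1 remove [rspz,vuppb,brk] add [eab] -> 3 lines: ystbx eab efvz
Hunk 3: at line 1 remove [eab] add [vgex] -> 3 lines: ystbx vgex efvz
Hunk 4: at line 1 remove [vgex] add [hdnza,eidbs,xgqon] -> 5 lines: ystbx hdnza eidbs xgqon efvz
Hunk 5: at line 1 remove [hdnza] add [qvb] -> 5 lines: ystbx qvb eidbs xgqon efvz
Hunk 6: at line 1 remove [eidbs] add [quxpg,ctrv,ekfz] -> 7 lines: ystbx qvb quxpg ctrv ekfz xgqon efvz
Hunk 7: at line 2 remove [ctrv,ekfz] add [zhaex] -> 6 lines: ystbx qvb quxpg zhaex xgqon efvz
Final line 1: ystbx

Answer: ystbx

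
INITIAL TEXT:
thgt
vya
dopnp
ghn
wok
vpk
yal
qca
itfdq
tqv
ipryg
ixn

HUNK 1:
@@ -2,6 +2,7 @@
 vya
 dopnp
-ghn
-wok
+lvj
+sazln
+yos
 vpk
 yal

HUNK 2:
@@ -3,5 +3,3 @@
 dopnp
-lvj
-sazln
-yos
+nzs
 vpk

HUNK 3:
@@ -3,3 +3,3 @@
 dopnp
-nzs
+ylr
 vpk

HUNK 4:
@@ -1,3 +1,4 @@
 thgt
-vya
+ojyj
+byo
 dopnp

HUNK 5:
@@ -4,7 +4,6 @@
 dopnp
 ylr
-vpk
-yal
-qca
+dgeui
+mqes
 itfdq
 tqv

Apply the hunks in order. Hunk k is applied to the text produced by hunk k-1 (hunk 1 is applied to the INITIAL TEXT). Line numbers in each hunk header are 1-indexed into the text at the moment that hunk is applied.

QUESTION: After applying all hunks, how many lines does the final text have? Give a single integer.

Hunk 1: at line 2 remove [ghn,wok] add [lvj,sazln,yos] -> 13 lines: thgt vya dopnp lvj sazln yos vpk yal qca itfdq tqv ipryg ixn
Hunk 2: at line 3 remove [lvj,sazln,yos] add [nzs] -> 11 lines: thgt vya dopnp nzs vpk yal qca itfdq tqv ipryg ixn
Hunk 3: at line 3 remove [nzs] add [ylr] -> 11 lines: thgt vya dopnp ylr vpk yal qca itfdq tqv ipryg ixn
Hunk 4: at line 1 remove [vya] add [ojyj,byo] -> 12 lines: thgt ojyj byo dopnp ylr vpk yal qca itfdq tqv ipryg ixn
Hunk 5: at line 4 remove [vpk,yal,qca] add [dgeui,mqes] -> 11 lines: thgt ojyj byo dopnp ylr dgeui mqes itfdq tqv ipryg ixn
Final line count: 11

Answer: 11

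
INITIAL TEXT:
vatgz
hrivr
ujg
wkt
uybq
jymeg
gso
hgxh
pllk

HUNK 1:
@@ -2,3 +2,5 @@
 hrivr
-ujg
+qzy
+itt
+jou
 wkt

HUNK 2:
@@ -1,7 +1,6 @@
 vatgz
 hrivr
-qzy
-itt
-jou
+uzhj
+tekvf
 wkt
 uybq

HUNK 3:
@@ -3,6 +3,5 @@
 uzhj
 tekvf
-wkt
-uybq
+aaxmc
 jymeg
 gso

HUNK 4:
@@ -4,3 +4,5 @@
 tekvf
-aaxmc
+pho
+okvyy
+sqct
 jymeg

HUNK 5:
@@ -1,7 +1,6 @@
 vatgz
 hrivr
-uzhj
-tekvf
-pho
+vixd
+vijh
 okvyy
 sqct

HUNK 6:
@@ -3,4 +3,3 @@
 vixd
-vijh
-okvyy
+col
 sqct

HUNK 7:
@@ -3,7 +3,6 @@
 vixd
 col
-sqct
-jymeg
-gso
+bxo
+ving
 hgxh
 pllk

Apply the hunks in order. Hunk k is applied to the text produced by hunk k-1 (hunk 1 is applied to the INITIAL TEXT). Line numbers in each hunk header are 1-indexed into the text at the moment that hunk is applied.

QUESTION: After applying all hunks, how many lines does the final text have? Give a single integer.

Hunk 1: at line 2 remove [ujg] add [qzy,itt,jou] -> 11 lines: vatgz hrivr qzy itt jou wkt uybq jymeg gso hgxh pllk
Hunk 2: at line 1 remove [qzy,itt,jou] add [uzhj,tekvf] -> 10 lines: vatgz hrivr uzhj tekvf wkt uybq jymeg gso hgxh pllk
Hunk 3: at line 3 remove [wkt,uybq] add [aaxmc] -> 9 lines: vatgz hrivr uzhj tekvf aaxmc jymeg gso hgxh pllk
Hunk 4: at line 4 remove [aaxmc] add [pho,okvyy,sqct] -> 11 lines: vatgz hrivr uzhj tekvf pho okvyy sqct jymeg gso hgxh pllk
Hunk 5: at line 1 remove [uzhj,tekvf,pho] add [vixd,vijh] -> 10 lines: vatgz hrivr vixd vijh okvyy sqct jymeg gso hgxh pllk
Hunk 6: at line 3 remove [vijh,okvyy] add [col] -> 9 lines: vatgz hrivr vixd col sqct jymeg gso hgxh pllk
Hunk 7: at line 3 remove [sqct,jymeg,gso] add [bxo,ving] -> 8 lines: vatgz hrivr vixd col bxo ving hgxh pllk
Final line count: 8

Answer: 8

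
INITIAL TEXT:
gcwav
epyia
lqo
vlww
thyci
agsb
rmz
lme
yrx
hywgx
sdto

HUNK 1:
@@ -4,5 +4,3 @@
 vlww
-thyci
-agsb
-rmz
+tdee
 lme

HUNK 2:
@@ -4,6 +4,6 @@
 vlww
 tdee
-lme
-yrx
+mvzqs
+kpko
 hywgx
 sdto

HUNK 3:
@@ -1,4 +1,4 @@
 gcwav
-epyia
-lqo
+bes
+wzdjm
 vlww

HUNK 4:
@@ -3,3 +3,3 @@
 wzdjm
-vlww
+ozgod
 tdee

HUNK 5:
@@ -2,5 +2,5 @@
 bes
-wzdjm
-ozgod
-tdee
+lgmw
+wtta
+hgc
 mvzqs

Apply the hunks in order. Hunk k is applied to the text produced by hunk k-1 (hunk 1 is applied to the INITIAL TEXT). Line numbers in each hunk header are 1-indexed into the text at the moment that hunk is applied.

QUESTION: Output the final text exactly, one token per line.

Answer: gcwav
bes
lgmw
wtta
hgc
mvzqs
kpko
hywgx
sdto

Derivation:
Hunk 1: at line 4 remove [thyci,agsb,rmz] add [tdee] -> 9 lines: gcwav epyia lqo vlww tdee lme yrx hywgx sdto
Hunk 2: at line 4 remove [lme,yrx] add [mvzqs,kpko] -> 9 lines: gcwav epyia lqo vlww tdee mvzqs kpko hywgx sdto
Hunk 3: at line 1 remove [epyia,lqo] add [bes,wzdjm] -> 9 lines: gcwav bes wzdjm vlww tdee mvzqs kpko hywgx sdto
Hunk 4: at line 3 remove [vlww] add [ozgod] -> 9 lines: gcwav bes wzdjm ozgod tdee mvzqs kpko hywgx sdto
Hunk 5: at line 2 remove [wzdjm,ozgod,tdee] add [lgmw,wtta,hgc] -> 9 lines: gcwav bes lgmw wtta hgc mvzqs kpko hywgx sdto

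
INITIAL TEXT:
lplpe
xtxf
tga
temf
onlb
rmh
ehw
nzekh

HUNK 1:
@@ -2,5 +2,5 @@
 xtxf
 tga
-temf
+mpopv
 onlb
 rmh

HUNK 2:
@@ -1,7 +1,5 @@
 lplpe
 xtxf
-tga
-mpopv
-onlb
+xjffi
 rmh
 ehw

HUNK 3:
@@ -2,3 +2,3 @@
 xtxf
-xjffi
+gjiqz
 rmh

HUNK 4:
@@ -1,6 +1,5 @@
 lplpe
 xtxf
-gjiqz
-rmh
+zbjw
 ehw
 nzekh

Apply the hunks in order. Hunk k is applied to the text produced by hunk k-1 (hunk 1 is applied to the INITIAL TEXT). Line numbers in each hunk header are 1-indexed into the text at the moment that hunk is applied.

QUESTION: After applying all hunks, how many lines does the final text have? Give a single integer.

Hunk 1: at line 2 remove [temf] add [mpopv] -> 8 lines: lplpe xtxf tga mpopv onlb rmh ehw nzekh
Hunk 2: at line 1 remove [tga,mpopv,onlb] add [xjffi] -> 6 lines: lplpe xtxf xjffi rmh ehw nzekh
Hunk 3: at line 2 remove [xjffi] add [gjiqz] -> 6 lines: lplpe xtxf gjiqz rmh ehw nzekh
Hunk 4: at line 1 remove [gjiqz,rmh] add [zbjw] -> 5 lines: lplpe xtxf zbjw ehw nzekh
Final line count: 5

Answer: 5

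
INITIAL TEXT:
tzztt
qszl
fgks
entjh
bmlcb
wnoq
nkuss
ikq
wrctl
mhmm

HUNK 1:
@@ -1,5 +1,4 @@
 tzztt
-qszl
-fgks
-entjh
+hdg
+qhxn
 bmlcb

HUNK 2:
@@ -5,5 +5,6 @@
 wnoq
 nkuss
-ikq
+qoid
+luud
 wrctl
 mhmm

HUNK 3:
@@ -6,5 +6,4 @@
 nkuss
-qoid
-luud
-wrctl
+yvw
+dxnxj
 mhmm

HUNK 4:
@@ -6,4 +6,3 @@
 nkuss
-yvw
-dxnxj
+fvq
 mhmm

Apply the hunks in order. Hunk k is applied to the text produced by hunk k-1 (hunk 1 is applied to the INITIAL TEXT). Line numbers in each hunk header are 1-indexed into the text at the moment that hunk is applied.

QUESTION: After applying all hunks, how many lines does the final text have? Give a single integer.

Answer: 8

Derivation:
Hunk 1: at line 1 remove [qszl,fgks,entjh] add [hdg,qhxn] -> 9 lines: tzztt hdg qhxn bmlcb wnoq nkuss ikq wrctl mhmm
Hunk 2: at line 5 remove [ikq] add [qoid,luud] -> 10 lines: tzztt hdg qhxn bmlcb wnoq nkuss qoid luud wrctl mhmm
Hunk 3: at line 6 remove [qoid,luud,wrctl] add [yvw,dxnxj] -> 9 lines: tzztt hdg qhxn bmlcb wnoq nkuss yvw dxnxj mhmm
Hunk 4: at line 6 remove [yvw,dxnxj] add [fvq] -> 8 lines: tzztt hdg qhxn bmlcb wnoq nkuss fvq mhmm
Final line count: 8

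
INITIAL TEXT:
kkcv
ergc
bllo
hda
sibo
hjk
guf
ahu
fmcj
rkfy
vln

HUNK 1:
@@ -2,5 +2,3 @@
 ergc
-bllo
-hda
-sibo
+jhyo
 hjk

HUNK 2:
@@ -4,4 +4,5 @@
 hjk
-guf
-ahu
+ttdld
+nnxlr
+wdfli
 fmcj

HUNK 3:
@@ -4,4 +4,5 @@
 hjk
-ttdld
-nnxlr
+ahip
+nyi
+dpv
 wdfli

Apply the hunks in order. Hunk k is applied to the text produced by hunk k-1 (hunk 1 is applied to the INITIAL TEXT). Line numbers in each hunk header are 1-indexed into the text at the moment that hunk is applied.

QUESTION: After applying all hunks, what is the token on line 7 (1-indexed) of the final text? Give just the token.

Hunk 1: at line 2 remove [bllo,hda,sibo] add [jhyo] -> 9 lines: kkcv ergc jhyo hjk guf ahu fmcj rkfy vln
Hunk 2: at line 4 remove [guf,ahu] add [ttdld,nnxlr,wdfli] -> 10 lines: kkcv ergc jhyo hjk ttdld nnxlr wdfli fmcj rkfy vln
Hunk 3: at line 4 remove [ttdld,nnxlr] add [ahip,nyi,dpv] -> 11 lines: kkcv ergc jhyo hjk ahip nyi dpv wdfli fmcj rkfy vln
Final line 7: dpv

Answer: dpv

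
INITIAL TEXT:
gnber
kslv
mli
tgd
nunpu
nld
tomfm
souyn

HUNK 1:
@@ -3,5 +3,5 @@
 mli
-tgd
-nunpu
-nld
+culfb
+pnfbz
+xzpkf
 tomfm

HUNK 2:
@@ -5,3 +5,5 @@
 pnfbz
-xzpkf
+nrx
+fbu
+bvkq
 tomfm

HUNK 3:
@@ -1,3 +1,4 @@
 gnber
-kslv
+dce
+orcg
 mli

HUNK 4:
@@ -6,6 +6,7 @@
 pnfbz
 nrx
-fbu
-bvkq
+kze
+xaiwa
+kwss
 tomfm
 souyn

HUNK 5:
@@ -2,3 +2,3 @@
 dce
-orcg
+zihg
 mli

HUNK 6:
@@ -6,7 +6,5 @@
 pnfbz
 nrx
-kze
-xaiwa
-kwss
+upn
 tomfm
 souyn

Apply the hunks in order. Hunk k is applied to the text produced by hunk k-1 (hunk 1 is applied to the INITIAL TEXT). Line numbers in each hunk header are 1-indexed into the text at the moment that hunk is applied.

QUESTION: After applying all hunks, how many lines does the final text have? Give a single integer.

Hunk 1: at line 3 remove [tgd,nunpu,nld] add [culfb,pnfbz,xzpkf] -> 8 lines: gnber kslv mli culfb pnfbz xzpkf tomfm souyn
Hunk 2: at line 5 remove [xzpkf] add [nrx,fbu,bvkq] -> 10 lines: gnber kslv mli culfb pnfbz nrx fbu bvkq tomfm souyn
Hunk 3: at line 1 remove [kslv] add [dce,orcg] -> 11 lines: gnber dce orcg mli culfb pnfbz nrx fbu bvkq tomfm souyn
Hunk 4: at line 6 remove [fbu,bvkq] add [kze,xaiwa,kwss] -> 12 lines: gnber dce orcg mli culfb pnfbz nrx kze xaiwa kwss tomfm souyn
Hunk 5: at line 2 remove [orcg] add [zihg] -> 12 lines: gnber dce zihg mli culfb pnfbz nrx kze xaiwa kwss tomfm souyn
Hunk 6: at line 6 remove [kze,xaiwa,kwss] add [upn] -> 10 lines: gnber dce zihg mli culfb pnfbz nrx upn tomfm souyn
Final line count: 10

Answer: 10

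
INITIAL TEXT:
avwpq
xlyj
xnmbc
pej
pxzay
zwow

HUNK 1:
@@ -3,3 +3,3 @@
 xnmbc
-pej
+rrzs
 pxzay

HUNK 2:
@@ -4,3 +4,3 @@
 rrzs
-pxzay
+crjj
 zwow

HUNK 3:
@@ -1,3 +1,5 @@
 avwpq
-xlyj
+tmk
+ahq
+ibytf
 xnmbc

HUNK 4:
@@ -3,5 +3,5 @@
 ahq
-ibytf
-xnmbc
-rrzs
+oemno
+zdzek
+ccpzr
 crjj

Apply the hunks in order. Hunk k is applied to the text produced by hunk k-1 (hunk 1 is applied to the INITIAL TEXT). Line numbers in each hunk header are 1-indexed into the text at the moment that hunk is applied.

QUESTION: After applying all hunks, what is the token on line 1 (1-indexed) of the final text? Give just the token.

Answer: avwpq

Derivation:
Hunk 1: at line 3 remove [pej] add [rrzs] -> 6 lines: avwpq xlyj xnmbc rrzs pxzay zwow
Hunk 2: at line 4 remove [pxzay] add [crjj] -> 6 lines: avwpq xlyj xnmbc rrzs crjj zwow
Hunk 3: at line 1 remove [xlyj] add [tmk,ahq,ibytf] -> 8 lines: avwpq tmk ahq ibytf xnmbc rrzs crjj zwow
Hunk 4: at line 3 remove [ibytf,xnmbc,rrzs] add [oemno,zdzek,ccpzr] -> 8 lines: avwpq tmk ahq oemno zdzek ccpzr crjj zwow
Final line 1: avwpq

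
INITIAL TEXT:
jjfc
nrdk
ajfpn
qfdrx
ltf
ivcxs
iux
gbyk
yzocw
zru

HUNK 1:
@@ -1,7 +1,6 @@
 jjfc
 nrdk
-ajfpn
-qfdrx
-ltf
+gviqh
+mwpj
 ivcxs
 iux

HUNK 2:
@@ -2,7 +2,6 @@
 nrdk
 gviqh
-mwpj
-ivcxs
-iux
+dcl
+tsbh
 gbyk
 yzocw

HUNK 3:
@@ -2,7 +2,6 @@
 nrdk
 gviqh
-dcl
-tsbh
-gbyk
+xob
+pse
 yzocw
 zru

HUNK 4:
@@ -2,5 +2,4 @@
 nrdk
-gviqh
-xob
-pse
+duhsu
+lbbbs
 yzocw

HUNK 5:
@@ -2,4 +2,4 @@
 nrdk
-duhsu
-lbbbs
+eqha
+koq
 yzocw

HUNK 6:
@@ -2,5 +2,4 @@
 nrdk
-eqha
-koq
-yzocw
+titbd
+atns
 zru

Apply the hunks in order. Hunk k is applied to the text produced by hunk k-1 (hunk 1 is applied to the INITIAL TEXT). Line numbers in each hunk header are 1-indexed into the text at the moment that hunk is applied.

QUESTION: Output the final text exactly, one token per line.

Answer: jjfc
nrdk
titbd
atns
zru

Derivation:
Hunk 1: at line 1 remove [ajfpn,qfdrx,ltf] add [gviqh,mwpj] -> 9 lines: jjfc nrdk gviqh mwpj ivcxs iux gbyk yzocw zru
Hunk 2: at line 2 remove [mwpj,ivcxs,iux] add [dcl,tsbh] -> 8 lines: jjfc nrdk gviqh dcl tsbh gbyk yzocw zru
Hunk 3: at line 2 remove [dcl,tsbh,gbyk] add [xob,pse] -> 7 lines: jjfc nrdk gviqh xob pse yzocw zru
Hunk 4: at line 2 remove [gviqh,xob,pse] add [duhsu,lbbbs] -> 6 lines: jjfc nrdk duhsu lbbbs yzocw zru
Hunk 5: at line 2 remove [duhsu,lbbbs] add [eqha,koq] -> 6 lines: jjfc nrdk eqha koq yzocw zru
Hunk 6: at line 2 remove [eqha,koq,yzocw] add [titbd,atns] -> 5 lines: jjfc nrdk titbd atns zru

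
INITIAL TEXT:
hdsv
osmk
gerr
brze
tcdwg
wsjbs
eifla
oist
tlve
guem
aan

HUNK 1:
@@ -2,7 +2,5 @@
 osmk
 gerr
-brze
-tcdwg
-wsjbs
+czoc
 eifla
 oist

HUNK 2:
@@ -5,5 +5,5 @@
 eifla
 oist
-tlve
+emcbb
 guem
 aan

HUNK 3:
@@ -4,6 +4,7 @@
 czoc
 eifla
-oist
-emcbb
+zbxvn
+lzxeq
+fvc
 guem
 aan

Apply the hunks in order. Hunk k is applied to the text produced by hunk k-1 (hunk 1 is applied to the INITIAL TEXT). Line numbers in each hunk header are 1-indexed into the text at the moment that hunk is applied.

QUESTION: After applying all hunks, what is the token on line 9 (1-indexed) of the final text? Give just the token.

Answer: guem

Derivation:
Hunk 1: at line 2 remove [brze,tcdwg,wsjbs] add [czoc] -> 9 lines: hdsv osmk gerr czoc eifla oist tlve guem aan
Hunk 2: at line 5 remove [tlve] add [emcbb] -> 9 lines: hdsv osmk gerr czoc eifla oist emcbb guem aan
Hunk 3: at line 4 remove [oist,emcbb] add [zbxvn,lzxeq,fvc] -> 10 lines: hdsv osmk gerr czoc eifla zbxvn lzxeq fvc guem aan
Final line 9: guem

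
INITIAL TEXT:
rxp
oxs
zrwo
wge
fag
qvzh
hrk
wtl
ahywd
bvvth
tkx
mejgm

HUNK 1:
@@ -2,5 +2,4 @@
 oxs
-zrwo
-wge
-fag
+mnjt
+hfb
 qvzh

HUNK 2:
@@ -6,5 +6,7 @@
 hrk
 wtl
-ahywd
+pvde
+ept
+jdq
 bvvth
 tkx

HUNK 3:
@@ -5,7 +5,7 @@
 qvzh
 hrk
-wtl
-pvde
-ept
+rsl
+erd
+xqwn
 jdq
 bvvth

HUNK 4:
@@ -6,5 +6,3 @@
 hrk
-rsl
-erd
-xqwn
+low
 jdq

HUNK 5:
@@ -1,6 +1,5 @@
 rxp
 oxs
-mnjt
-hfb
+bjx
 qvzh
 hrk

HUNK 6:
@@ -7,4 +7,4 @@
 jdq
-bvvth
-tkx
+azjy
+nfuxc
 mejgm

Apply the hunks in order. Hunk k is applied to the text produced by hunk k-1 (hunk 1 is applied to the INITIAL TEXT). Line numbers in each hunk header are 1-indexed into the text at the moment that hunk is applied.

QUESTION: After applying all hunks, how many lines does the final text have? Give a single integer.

Hunk 1: at line 2 remove [zrwo,wge,fag] add [mnjt,hfb] -> 11 lines: rxp oxs mnjt hfb qvzh hrk wtl ahywd bvvth tkx mejgm
Hunk 2: at line 6 remove [ahywd] add [pvde,ept,jdq] -> 13 lines: rxp oxs mnjt hfb qvzh hrk wtl pvde ept jdq bvvth tkx mejgm
Hunk 3: at line 5 remove [wtl,pvde,ept] add [rsl,erd,xqwn] -> 13 lines: rxp oxs mnjt hfb qvzh hrk rsl erd xqwn jdq bvvth tkx mejgm
Hunk 4: at line 6 remove [rsl,erd,xqwn] add [low] -> 11 lines: rxp oxs mnjt hfb qvzh hrk low jdq bvvth tkx mejgm
Hunk 5: at line 1 remove [mnjt,hfb] add [bjx] -> 10 lines: rxp oxs bjx qvzh hrk low jdq bvvth tkx mejgm
Hunk 6: at line 7 remove [bvvth,tkx] add [azjy,nfuxc] -> 10 lines: rxp oxs bjx qvzh hrk low jdq azjy nfuxc mejgm
Final line count: 10

Answer: 10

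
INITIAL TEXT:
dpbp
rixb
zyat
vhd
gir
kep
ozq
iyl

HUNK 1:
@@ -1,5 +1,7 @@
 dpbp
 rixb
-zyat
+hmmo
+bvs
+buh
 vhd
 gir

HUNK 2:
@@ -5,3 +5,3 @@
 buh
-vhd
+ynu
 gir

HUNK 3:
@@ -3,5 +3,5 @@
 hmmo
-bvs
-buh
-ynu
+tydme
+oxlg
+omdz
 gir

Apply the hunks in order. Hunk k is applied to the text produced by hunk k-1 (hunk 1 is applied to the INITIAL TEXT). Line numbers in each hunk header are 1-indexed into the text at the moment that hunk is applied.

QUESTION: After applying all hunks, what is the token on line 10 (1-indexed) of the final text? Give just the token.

Hunk 1: at line 1 remove [zyat] add [hmmo,bvs,buh] -> 10 lines: dpbp rixb hmmo bvs buh vhd gir kep ozq iyl
Hunk 2: at line 5 remove [vhd] add [ynu] -> 10 lines: dpbp rixb hmmo bvs buh ynu gir kep ozq iyl
Hunk 3: at line 3 remove [bvs,buh,ynu] add [tydme,oxlg,omdz] -> 10 lines: dpbp rixb hmmo tydme oxlg omdz gir kep ozq iyl
Final line 10: iyl

Answer: iyl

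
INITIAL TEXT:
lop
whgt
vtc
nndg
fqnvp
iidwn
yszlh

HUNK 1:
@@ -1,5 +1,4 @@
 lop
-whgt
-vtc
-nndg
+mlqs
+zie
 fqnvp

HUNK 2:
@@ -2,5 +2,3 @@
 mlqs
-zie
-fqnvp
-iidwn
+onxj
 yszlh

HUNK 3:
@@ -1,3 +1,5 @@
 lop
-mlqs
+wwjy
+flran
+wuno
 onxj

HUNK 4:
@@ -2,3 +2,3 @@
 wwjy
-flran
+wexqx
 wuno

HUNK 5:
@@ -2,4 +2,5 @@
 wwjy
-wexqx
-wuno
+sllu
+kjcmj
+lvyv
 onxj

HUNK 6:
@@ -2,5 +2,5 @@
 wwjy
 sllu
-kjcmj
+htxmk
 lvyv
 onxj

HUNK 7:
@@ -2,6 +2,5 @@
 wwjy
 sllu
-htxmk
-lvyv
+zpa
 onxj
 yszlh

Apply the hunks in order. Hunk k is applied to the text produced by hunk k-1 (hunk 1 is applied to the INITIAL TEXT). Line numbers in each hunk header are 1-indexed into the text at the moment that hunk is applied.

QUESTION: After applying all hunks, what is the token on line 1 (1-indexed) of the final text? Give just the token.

Hunk 1: at line 1 remove [whgt,vtc,nndg] add [mlqs,zie] -> 6 lines: lop mlqs zie fqnvp iidwn yszlh
Hunk 2: at line 2 remove [zie,fqnvp,iidwn] add [onxj] -> 4 lines: lop mlqs onxj yszlh
Hunk 3: at line 1 remove [mlqs] add [wwjy,flran,wuno] -> 6 lines: lop wwjy flran wuno onxj yszlh
Hunk 4: at line 2 remove [flran] add [wexqx] -> 6 lines: lop wwjy wexqx wuno onxj yszlh
Hunk 5: at line 2 remove [wexqx,wuno] add [sllu,kjcmj,lvyv] -> 7 lines: lop wwjy sllu kjcmj lvyv onxj yszlh
Hunk 6: at line 2 remove [kjcmj] add [htxmk] -> 7 lines: lop wwjy sllu htxmk lvyv onxj yszlh
Hunk 7: at line 2 remove [htxmk,lvyv] add [zpa] -> 6 lines: lop wwjy sllu zpa onxj yszlh
Final line 1: lop

Answer: lop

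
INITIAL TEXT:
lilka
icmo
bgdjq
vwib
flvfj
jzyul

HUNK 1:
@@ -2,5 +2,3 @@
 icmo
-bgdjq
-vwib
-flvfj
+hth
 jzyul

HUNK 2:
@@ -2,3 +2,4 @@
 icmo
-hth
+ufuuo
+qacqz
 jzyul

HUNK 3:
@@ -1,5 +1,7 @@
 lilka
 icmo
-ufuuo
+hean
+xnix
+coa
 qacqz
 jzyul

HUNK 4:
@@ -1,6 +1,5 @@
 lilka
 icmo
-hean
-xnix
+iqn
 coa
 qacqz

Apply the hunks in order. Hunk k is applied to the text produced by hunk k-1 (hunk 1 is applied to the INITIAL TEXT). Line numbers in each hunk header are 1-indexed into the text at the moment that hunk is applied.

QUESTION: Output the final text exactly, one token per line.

Answer: lilka
icmo
iqn
coa
qacqz
jzyul

Derivation:
Hunk 1: at line 2 remove [bgdjq,vwib,flvfj] add [hth] -> 4 lines: lilka icmo hth jzyul
Hunk 2: at line 2 remove [hth] add [ufuuo,qacqz] -> 5 lines: lilka icmo ufuuo qacqz jzyul
Hunk 3: at line 1 remove [ufuuo] add [hean,xnix,coa] -> 7 lines: lilka icmo hean xnix coa qacqz jzyul
Hunk 4: at line 1 remove [hean,xnix] add [iqn] -> 6 lines: lilka icmo iqn coa qacqz jzyul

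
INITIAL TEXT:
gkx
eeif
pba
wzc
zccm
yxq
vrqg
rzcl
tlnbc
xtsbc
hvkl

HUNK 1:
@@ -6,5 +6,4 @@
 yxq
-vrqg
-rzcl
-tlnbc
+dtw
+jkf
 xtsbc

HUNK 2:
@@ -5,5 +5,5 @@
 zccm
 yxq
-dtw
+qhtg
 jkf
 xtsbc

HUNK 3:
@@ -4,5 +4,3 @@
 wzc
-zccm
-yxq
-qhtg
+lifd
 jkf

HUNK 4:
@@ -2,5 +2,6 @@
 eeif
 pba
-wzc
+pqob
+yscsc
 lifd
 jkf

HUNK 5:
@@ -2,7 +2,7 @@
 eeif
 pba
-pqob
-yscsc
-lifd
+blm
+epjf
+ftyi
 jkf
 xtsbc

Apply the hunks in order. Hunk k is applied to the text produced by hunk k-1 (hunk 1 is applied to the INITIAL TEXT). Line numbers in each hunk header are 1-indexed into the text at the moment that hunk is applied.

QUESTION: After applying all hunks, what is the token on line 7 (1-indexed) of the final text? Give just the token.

Answer: jkf

Derivation:
Hunk 1: at line 6 remove [vrqg,rzcl,tlnbc] add [dtw,jkf] -> 10 lines: gkx eeif pba wzc zccm yxq dtw jkf xtsbc hvkl
Hunk 2: at line 5 remove [dtw] add [qhtg] -> 10 lines: gkx eeif pba wzc zccm yxq qhtg jkf xtsbc hvkl
Hunk 3: at line 4 remove [zccm,yxq,qhtg] add [lifd] -> 8 lines: gkx eeif pba wzc lifd jkf xtsbc hvkl
Hunk 4: at line 2 remove [wzc] add [pqob,yscsc] -> 9 lines: gkx eeif pba pqob yscsc lifd jkf xtsbc hvkl
Hunk 5: at line 2 remove [pqob,yscsc,lifd] add [blm,epjf,ftyi] -> 9 lines: gkx eeif pba blm epjf ftyi jkf xtsbc hvkl
Final line 7: jkf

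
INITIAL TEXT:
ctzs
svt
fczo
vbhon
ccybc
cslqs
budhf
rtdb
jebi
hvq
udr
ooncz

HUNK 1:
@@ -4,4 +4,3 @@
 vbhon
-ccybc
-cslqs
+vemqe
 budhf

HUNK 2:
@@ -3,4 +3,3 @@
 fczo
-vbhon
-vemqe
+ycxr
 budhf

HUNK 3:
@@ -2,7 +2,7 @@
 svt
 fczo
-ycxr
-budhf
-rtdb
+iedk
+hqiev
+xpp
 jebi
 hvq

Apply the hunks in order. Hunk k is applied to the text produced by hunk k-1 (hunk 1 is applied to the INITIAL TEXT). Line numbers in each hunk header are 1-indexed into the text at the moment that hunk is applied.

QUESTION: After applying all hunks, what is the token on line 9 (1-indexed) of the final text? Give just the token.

Hunk 1: at line 4 remove [ccybc,cslqs] add [vemqe] -> 11 lines: ctzs svt fczo vbhon vemqe budhf rtdb jebi hvq udr ooncz
Hunk 2: at line 3 remove [vbhon,vemqe] add [ycxr] -> 10 lines: ctzs svt fczo ycxr budhf rtdb jebi hvq udr ooncz
Hunk 3: at line 2 remove [ycxr,budhf,rtdb] add [iedk,hqiev,xpp] -> 10 lines: ctzs svt fczo iedk hqiev xpp jebi hvq udr ooncz
Final line 9: udr

Answer: udr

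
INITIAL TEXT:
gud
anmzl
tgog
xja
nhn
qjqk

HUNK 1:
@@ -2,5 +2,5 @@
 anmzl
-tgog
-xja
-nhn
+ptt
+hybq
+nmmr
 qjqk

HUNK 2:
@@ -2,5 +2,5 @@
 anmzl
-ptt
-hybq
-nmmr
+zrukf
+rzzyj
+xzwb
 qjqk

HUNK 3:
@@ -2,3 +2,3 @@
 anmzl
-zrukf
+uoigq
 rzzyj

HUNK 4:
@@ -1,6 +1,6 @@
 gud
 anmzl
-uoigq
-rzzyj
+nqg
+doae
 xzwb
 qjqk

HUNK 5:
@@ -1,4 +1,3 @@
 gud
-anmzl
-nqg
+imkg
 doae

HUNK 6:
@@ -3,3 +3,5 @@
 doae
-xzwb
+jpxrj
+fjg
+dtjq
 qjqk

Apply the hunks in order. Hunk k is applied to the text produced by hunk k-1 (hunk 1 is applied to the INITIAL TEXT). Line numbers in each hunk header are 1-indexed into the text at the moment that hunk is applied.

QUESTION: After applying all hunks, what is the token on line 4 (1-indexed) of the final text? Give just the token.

Hunk 1: at line 2 remove [tgog,xja,nhn] add [ptt,hybq,nmmr] -> 6 lines: gud anmzl ptt hybq nmmr qjqk
Hunk 2: at line 2 remove [ptt,hybq,nmmr] add [zrukf,rzzyj,xzwb] -> 6 lines: gud anmzl zrukf rzzyj xzwb qjqk
Hunk 3: at line 2 remove [zrukf] add [uoigq] -> 6 lines: gud anmzl uoigq rzzyj xzwb qjqk
Hunk 4: at line 1 remove [uoigq,rzzyj] add [nqg,doae] -> 6 lines: gud anmzl nqg doae xzwb qjqk
Hunk 5: at line 1 remove [anmzl,nqg] add [imkg] -> 5 lines: gud imkg doae xzwb qjqk
Hunk 6: at line 3 remove [xzwb] add [jpxrj,fjg,dtjq] -> 7 lines: gud imkg doae jpxrj fjg dtjq qjqk
Final line 4: jpxrj

Answer: jpxrj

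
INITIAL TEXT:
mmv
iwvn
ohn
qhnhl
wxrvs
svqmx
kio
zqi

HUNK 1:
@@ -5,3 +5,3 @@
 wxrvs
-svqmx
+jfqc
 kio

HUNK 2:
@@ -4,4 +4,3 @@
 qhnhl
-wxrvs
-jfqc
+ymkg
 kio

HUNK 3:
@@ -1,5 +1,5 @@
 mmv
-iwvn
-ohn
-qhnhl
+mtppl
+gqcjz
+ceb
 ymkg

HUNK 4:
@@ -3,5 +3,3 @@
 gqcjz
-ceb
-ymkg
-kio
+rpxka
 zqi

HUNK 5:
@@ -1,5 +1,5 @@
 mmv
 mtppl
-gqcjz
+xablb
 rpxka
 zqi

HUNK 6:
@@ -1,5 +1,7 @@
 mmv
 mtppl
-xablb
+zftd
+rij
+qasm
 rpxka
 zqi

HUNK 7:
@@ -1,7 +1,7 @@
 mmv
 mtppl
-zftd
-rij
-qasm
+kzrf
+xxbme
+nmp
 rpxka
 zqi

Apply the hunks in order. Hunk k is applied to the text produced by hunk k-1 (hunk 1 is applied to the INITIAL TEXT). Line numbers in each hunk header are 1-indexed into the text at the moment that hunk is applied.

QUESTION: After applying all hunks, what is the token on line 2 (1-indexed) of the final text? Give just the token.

Answer: mtppl

Derivation:
Hunk 1: at line 5 remove [svqmx] add [jfqc] -> 8 lines: mmv iwvn ohn qhnhl wxrvs jfqc kio zqi
Hunk 2: at line 4 remove [wxrvs,jfqc] add [ymkg] -> 7 lines: mmv iwvn ohn qhnhl ymkg kio zqi
Hunk 3: at line 1 remove [iwvn,ohn,qhnhl] add [mtppl,gqcjz,ceb] -> 7 lines: mmv mtppl gqcjz ceb ymkg kio zqi
Hunk 4: at line 3 remove [ceb,ymkg,kio] add [rpxka] -> 5 lines: mmv mtppl gqcjz rpxka zqi
Hunk 5: at line 1 remove [gqcjz] add [xablb] -> 5 lines: mmv mtppl xablb rpxka zqi
Hunk 6: at line 1 remove [xablb] add [zftd,rij,qasm] -> 7 lines: mmv mtppl zftd rij qasm rpxka zqi
Hunk 7: at line 1 remove [zftd,rij,qasm] add [kzrf,xxbme,nmp] -> 7 lines: mmv mtppl kzrf xxbme nmp rpxka zqi
Final line 2: mtppl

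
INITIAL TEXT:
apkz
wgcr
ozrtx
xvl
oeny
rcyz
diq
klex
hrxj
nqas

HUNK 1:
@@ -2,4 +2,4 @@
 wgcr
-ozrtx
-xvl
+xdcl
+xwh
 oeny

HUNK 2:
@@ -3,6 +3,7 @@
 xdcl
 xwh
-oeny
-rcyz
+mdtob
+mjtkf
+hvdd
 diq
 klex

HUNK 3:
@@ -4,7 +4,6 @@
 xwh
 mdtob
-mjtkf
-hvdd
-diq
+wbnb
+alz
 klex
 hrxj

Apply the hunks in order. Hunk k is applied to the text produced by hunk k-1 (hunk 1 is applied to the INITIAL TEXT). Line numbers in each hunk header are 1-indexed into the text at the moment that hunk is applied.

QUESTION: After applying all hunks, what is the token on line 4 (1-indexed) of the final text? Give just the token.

Hunk 1: at line 2 remove [ozrtx,xvl] add [xdcl,xwh] -> 10 lines: apkz wgcr xdcl xwh oeny rcyz diq klex hrxj nqas
Hunk 2: at line 3 remove [oeny,rcyz] add [mdtob,mjtkf,hvdd] -> 11 lines: apkz wgcr xdcl xwh mdtob mjtkf hvdd diq klex hrxj nqas
Hunk 3: at line 4 remove [mjtkf,hvdd,diq] add [wbnb,alz] -> 10 lines: apkz wgcr xdcl xwh mdtob wbnb alz klex hrxj nqas
Final line 4: xwh

Answer: xwh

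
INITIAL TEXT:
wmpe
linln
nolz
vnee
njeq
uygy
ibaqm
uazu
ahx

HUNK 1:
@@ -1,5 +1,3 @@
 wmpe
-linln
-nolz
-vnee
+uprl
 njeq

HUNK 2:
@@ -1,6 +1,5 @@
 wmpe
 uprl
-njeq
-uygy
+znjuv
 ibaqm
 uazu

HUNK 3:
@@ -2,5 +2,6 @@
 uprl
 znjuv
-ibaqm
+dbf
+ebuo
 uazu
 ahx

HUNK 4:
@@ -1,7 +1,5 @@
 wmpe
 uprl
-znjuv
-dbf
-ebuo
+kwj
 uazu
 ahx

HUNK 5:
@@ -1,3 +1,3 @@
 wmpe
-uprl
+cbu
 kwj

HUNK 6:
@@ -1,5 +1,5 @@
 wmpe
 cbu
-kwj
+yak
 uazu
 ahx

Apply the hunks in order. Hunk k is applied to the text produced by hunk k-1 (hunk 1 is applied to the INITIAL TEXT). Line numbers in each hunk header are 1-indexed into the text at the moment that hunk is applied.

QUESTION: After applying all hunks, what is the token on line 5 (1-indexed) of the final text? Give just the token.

Hunk 1: at line 1 remove [linln,nolz,vnee] add [uprl] -> 7 lines: wmpe uprl njeq uygy ibaqm uazu ahx
Hunk 2: at line 1 remove [njeq,uygy] add [znjuv] -> 6 lines: wmpe uprl znjuv ibaqm uazu ahx
Hunk 3: at line 2 remove [ibaqm] add [dbf,ebuo] -> 7 lines: wmpe uprl znjuv dbf ebuo uazu ahx
Hunk 4: at line 1 remove [znjuv,dbf,ebuo] add [kwj] -> 5 lines: wmpe uprl kwj uazu ahx
Hunk 5: at line 1 remove [uprl] add [cbu] -> 5 lines: wmpe cbu kwj uazu ahx
Hunk 6: at line 1 remove [kwj] add [yak] -> 5 lines: wmpe cbu yak uazu ahx
Final line 5: ahx

Answer: ahx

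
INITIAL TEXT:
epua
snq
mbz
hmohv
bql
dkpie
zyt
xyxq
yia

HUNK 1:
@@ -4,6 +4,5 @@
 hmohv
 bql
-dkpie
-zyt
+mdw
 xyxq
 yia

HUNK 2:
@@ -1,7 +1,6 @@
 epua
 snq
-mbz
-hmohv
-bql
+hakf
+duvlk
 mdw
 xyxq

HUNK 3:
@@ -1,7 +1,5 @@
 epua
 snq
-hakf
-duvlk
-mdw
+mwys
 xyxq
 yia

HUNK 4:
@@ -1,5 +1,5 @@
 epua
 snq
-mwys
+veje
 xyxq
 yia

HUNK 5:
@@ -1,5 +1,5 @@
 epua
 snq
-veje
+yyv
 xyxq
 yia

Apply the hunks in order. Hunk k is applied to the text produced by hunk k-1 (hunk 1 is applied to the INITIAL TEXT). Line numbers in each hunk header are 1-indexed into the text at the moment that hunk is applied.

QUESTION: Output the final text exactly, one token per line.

Hunk 1: at line 4 remove [dkpie,zyt] add [mdw] -> 8 lines: epua snq mbz hmohv bql mdw xyxq yia
Hunk 2: at line 1 remove [mbz,hmohv,bql] add [hakf,duvlk] -> 7 lines: epua snq hakf duvlk mdw xyxq yia
Hunk 3: at line 1 remove [hakf,duvlk,mdw] add [mwys] -> 5 lines: epua snq mwys xyxq yia
Hunk 4: at line 1 remove [mwys] add [veje] -> 5 lines: epua snq veje xyxq yia
Hunk 5: at line 1 remove [veje] add [yyv] -> 5 lines: epua snq yyv xyxq yia

Answer: epua
snq
yyv
xyxq
yia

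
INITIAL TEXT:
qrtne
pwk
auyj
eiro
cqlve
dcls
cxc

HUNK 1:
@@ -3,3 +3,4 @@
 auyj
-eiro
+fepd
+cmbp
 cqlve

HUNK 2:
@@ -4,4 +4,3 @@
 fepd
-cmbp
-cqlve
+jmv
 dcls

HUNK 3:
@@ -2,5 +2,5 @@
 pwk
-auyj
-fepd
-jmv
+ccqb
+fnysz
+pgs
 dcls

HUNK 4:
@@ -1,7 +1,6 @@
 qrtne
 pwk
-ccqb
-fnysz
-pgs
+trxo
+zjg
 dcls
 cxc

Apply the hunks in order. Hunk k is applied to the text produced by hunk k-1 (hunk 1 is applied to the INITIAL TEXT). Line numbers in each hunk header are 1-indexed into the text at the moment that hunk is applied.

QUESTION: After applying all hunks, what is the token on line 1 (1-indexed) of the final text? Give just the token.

Hunk 1: at line 3 remove [eiro] add [fepd,cmbp] -> 8 lines: qrtne pwk auyj fepd cmbp cqlve dcls cxc
Hunk 2: at line 4 remove [cmbp,cqlve] add [jmv] -> 7 lines: qrtne pwk auyj fepd jmv dcls cxc
Hunk 3: at line 2 remove [auyj,fepd,jmv] add [ccqb,fnysz,pgs] -> 7 lines: qrtne pwk ccqb fnysz pgs dcls cxc
Hunk 4: at line 1 remove [ccqb,fnysz,pgs] add [trxo,zjg] -> 6 lines: qrtne pwk trxo zjg dcls cxc
Final line 1: qrtne

Answer: qrtne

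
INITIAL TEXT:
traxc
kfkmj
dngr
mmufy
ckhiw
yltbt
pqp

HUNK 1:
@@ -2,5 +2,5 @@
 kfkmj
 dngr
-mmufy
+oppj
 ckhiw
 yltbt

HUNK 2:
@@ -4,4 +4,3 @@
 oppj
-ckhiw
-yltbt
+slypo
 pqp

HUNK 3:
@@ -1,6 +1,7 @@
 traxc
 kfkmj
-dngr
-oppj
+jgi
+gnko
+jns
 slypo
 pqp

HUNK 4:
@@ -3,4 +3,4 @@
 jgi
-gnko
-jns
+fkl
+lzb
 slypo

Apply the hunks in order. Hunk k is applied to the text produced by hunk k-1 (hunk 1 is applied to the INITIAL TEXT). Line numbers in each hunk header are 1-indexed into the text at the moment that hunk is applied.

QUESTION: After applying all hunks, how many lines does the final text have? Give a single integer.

Hunk 1: at line 2 remove [mmufy] add [oppj] -> 7 lines: traxc kfkmj dngr oppj ckhiw yltbt pqp
Hunk 2: at line 4 remove [ckhiw,yltbt] add [slypo] -> 6 lines: traxc kfkmj dngr oppj slypo pqp
Hunk 3: at line 1 remove [dngr,oppj] add [jgi,gnko,jns] -> 7 lines: traxc kfkmj jgi gnko jns slypo pqp
Hunk 4: at line 3 remove [gnko,jns] add [fkl,lzb] -> 7 lines: traxc kfkmj jgi fkl lzb slypo pqp
Final line count: 7

Answer: 7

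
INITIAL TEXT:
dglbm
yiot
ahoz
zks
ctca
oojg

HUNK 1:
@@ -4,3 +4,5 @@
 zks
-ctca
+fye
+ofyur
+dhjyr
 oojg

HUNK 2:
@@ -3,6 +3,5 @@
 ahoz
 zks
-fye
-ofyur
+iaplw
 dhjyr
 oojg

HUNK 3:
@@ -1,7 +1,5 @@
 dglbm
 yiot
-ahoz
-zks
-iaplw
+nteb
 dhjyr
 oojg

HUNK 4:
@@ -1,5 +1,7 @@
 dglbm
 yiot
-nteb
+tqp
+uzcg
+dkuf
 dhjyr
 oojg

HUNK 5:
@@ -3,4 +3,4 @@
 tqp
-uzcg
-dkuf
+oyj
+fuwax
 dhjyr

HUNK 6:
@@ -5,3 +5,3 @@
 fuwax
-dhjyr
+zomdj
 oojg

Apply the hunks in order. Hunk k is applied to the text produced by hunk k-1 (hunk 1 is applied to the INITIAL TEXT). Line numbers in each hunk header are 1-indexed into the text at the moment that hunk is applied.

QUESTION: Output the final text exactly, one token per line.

Hunk 1: at line 4 remove [ctca] add [fye,ofyur,dhjyr] -> 8 lines: dglbm yiot ahoz zks fye ofyur dhjyr oojg
Hunk 2: at line 3 remove [fye,ofyur] add [iaplw] -> 7 lines: dglbm yiot ahoz zks iaplw dhjyr oojg
Hunk 3: at line 1 remove [ahoz,zks,iaplw] add [nteb] -> 5 lines: dglbm yiot nteb dhjyr oojg
Hunk 4: at line 1 remove [nteb] add [tqp,uzcg,dkuf] -> 7 lines: dglbm yiot tqp uzcg dkuf dhjyr oojg
Hunk 5: at line 3 remove [uzcg,dkuf] add [oyj,fuwax] -> 7 lines: dglbm yiot tqp oyj fuwax dhjyr oojg
Hunk 6: at line 5 remove [dhjyr] add [zomdj] -> 7 lines: dglbm yiot tqp oyj fuwax zomdj oojg

Answer: dglbm
yiot
tqp
oyj
fuwax
zomdj
oojg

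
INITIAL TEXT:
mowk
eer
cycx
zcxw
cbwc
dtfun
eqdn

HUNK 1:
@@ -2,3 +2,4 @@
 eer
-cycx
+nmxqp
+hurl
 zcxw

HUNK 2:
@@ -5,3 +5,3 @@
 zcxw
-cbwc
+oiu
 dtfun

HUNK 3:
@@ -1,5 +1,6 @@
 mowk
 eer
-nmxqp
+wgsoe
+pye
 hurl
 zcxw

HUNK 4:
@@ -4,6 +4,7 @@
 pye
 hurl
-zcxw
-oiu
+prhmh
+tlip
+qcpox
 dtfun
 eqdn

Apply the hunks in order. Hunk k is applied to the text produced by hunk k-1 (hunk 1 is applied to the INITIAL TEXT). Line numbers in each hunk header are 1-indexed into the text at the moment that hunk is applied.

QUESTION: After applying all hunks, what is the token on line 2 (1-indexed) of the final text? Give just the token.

Hunk 1: at line 2 remove [cycx] add [nmxqp,hurl] -> 8 lines: mowk eer nmxqp hurl zcxw cbwc dtfun eqdn
Hunk 2: at line 5 remove [cbwc] add [oiu] -> 8 lines: mowk eer nmxqp hurl zcxw oiu dtfun eqdn
Hunk 3: at line 1 remove [nmxqp] add [wgsoe,pye] -> 9 lines: mowk eer wgsoe pye hurl zcxw oiu dtfun eqdn
Hunk 4: at line 4 remove [zcxw,oiu] add [prhmh,tlip,qcpox] -> 10 lines: mowk eer wgsoe pye hurl prhmh tlip qcpox dtfun eqdn
Final line 2: eer

Answer: eer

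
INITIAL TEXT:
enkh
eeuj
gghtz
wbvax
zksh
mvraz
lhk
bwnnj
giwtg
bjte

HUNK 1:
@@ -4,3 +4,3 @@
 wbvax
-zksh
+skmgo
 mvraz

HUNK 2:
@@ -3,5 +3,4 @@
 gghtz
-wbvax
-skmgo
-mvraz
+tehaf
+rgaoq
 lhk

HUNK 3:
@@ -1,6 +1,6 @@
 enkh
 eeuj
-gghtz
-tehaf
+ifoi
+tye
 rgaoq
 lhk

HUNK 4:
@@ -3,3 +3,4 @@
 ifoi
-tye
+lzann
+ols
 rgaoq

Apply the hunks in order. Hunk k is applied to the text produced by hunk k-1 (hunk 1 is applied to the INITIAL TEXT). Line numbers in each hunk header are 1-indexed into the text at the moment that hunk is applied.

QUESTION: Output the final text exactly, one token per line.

Answer: enkh
eeuj
ifoi
lzann
ols
rgaoq
lhk
bwnnj
giwtg
bjte

Derivation:
Hunk 1: at line 4 remove [zksh] add [skmgo] -> 10 lines: enkh eeuj gghtz wbvax skmgo mvraz lhk bwnnj giwtg bjte
Hunk 2: at line 3 remove [wbvax,skmgo,mvraz] add [tehaf,rgaoq] -> 9 lines: enkh eeuj gghtz tehaf rgaoq lhk bwnnj giwtg bjte
Hunk 3: at line 1 remove [gghtz,tehaf] add [ifoi,tye] -> 9 lines: enkh eeuj ifoi tye rgaoq lhk bwnnj giwtg bjte
Hunk 4: at line 3 remove [tye] add [lzann,ols] -> 10 lines: enkh eeuj ifoi lzann ols rgaoq lhk bwnnj giwtg bjte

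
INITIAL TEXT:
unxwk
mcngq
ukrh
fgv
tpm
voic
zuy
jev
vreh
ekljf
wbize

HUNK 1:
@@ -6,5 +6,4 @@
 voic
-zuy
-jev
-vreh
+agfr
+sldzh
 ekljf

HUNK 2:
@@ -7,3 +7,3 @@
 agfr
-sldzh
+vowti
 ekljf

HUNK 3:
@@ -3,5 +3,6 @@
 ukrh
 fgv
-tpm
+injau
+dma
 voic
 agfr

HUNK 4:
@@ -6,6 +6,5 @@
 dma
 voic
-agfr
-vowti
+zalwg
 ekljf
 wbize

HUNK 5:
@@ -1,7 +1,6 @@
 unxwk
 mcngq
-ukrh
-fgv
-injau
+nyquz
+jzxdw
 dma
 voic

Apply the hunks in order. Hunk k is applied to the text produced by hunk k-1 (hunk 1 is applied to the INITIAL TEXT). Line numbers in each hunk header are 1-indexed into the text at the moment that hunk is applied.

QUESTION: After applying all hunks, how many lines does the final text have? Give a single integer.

Answer: 9

Derivation:
Hunk 1: at line 6 remove [zuy,jev,vreh] add [agfr,sldzh] -> 10 lines: unxwk mcngq ukrh fgv tpm voic agfr sldzh ekljf wbize
Hunk 2: at line 7 remove [sldzh] add [vowti] -> 10 lines: unxwk mcngq ukrh fgv tpm voic agfr vowti ekljf wbize
Hunk 3: at line 3 remove [tpm] add [injau,dma] -> 11 lines: unxwk mcngq ukrh fgv injau dma voic agfr vowti ekljf wbize
Hunk 4: at line 6 remove [agfr,vowti] add [zalwg] -> 10 lines: unxwk mcngq ukrh fgv injau dma voic zalwg ekljf wbize
Hunk 5: at line 1 remove [ukrh,fgv,injau] add [nyquz,jzxdw] -> 9 lines: unxwk mcngq nyquz jzxdw dma voic zalwg ekljf wbize
Final line count: 9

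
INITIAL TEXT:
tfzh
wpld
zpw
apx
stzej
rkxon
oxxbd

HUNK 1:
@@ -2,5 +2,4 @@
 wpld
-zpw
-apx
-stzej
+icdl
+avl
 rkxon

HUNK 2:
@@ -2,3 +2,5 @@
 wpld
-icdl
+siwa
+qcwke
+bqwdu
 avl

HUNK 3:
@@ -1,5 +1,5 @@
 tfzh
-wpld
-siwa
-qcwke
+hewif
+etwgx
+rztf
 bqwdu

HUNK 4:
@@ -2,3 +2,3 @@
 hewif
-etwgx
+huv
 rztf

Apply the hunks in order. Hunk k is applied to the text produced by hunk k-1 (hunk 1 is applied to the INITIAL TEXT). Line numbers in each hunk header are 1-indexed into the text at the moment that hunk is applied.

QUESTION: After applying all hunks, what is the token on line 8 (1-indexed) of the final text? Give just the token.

Hunk 1: at line 2 remove [zpw,apx,stzej] add [icdl,avl] -> 6 lines: tfzh wpld icdl avl rkxon oxxbd
Hunk 2: at line 2 remove [icdl] add [siwa,qcwke,bqwdu] -> 8 lines: tfzh wpld siwa qcwke bqwdu avl rkxon oxxbd
Hunk 3: at line 1 remove [wpld,siwa,qcwke] add [hewif,etwgx,rztf] -> 8 lines: tfzh hewif etwgx rztf bqwdu avl rkxon oxxbd
Hunk 4: at line 2 remove [etwgx] add [huv] -> 8 lines: tfzh hewif huv rztf bqwdu avl rkxon oxxbd
Final line 8: oxxbd

Answer: oxxbd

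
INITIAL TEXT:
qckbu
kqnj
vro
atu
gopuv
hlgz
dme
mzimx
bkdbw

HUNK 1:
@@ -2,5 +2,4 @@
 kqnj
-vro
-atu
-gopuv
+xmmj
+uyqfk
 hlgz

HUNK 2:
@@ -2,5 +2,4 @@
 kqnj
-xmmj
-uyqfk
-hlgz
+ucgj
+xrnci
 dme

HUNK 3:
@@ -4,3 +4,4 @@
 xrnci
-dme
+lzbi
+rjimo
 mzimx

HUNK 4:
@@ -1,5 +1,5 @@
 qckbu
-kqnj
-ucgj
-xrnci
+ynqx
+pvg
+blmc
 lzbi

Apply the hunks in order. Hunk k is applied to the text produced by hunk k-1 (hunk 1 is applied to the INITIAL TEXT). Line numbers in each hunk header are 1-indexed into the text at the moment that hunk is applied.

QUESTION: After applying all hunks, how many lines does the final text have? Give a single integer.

Answer: 8

Derivation:
Hunk 1: at line 2 remove [vro,atu,gopuv] add [xmmj,uyqfk] -> 8 lines: qckbu kqnj xmmj uyqfk hlgz dme mzimx bkdbw
Hunk 2: at line 2 remove [xmmj,uyqfk,hlgz] add [ucgj,xrnci] -> 7 lines: qckbu kqnj ucgj xrnci dme mzimx bkdbw
Hunk 3: at line 4 remove [dme] add [lzbi,rjimo] -> 8 lines: qckbu kqnj ucgj xrnci lzbi rjimo mzimx bkdbw
Hunk 4: at line 1 remove [kqnj,ucgj,xrnci] add [ynqx,pvg,blmc] -> 8 lines: qckbu ynqx pvg blmc lzbi rjimo mzimx bkdbw
Final line count: 8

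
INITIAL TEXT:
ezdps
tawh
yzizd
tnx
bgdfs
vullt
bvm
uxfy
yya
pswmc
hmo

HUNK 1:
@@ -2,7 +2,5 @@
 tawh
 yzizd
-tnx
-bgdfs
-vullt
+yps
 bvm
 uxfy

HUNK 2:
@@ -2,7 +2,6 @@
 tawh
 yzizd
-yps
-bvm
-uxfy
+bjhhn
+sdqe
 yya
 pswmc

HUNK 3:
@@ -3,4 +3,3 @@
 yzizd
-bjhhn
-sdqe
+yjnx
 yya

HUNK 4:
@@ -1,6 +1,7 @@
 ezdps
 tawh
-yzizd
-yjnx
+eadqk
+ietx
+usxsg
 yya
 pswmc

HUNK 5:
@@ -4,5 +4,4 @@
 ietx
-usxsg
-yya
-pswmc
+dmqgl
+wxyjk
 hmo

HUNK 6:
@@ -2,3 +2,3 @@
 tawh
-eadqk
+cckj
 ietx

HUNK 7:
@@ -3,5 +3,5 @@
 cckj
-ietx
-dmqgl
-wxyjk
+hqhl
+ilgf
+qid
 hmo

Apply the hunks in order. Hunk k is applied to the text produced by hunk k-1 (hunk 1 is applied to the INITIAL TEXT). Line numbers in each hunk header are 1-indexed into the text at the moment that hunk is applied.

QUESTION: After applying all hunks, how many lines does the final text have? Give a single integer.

Hunk 1: at line 2 remove [tnx,bgdfs,vullt] add [yps] -> 9 lines: ezdps tawh yzizd yps bvm uxfy yya pswmc hmo
Hunk 2: at line 2 remove [yps,bvm,uxfy] add [bjhhn,sdqe] -> 8 lines: ezdps tawh yzizd bjhhn sdqe yya pswmc hmo
Hunk 3: at line 3 remove [bjhhn,sdqe] add [yjnx] -> 7 lines: ezdps tawh yzizd yjnx yya pswmc hmo
Hunk 4: at line 1 remove [yzizd,yjnx] add [eadqk,ietx,usxsg] -> 8 lines: ezdps tawh eadqk ietx usxsg yya pswmc hmo
Hunk 5: at line 4 remove [usxsg,yya,pswmc] add [dmqgl,wxyjk] -> 7 lines: ezdps tawh eadqk ietx dmqgl wxyjk hmo
Hunk 6: at line 2 remove [eadqk] add [cckj] -> 7 lines: ezdps tawh cckj ietx dmqgl wxyjk hmo
Hunk 7: at line 3 remove [ietx,dmqgl,wxyjk] add [hqhl,ilgf,qid] -> 7 lines: ezdps tawh cckj hqhl ilgf qid hmo
Final line count: 7

Answer: 7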